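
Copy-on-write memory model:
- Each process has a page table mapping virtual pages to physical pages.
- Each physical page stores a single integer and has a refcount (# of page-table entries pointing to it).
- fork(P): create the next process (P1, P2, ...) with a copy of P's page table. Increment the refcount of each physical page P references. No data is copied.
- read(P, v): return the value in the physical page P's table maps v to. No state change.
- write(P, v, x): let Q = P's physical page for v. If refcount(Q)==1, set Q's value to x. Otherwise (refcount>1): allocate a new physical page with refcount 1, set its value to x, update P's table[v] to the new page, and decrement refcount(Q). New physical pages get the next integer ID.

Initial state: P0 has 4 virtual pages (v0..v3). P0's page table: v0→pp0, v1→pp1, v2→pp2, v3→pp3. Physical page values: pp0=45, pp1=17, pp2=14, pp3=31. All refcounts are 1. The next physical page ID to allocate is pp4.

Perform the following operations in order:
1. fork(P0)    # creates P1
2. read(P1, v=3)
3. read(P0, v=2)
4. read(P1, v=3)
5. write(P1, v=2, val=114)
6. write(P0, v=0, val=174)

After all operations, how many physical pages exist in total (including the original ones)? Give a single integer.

Op 1: fork(P0) -> P1. 4 ppages; refcounts: pp0:2 pp1:2 pp2:2 pp3:2
Op 2: read(P1, v3) -> 31. No state change.
Op 3: read(P0, v2) -> 14. No state change.
Op 4: read(P1, v3) -> 31. No state change.
Op 5: write(P1, v2, 114). refcount(pp2)=2>1 -> COPY to pp4. 5 ppages; refcounts: pp0:2 pp1:2 pp2:1 pp3:2 pp4:1
Op 6: write(P0, v0, 174). refcount(pp0)=2>1 -> COPY to pp5. 6 ppages; refcounts: pp0:1 pp1:2 pp2:1 pp3:2 pp4:1 pp5:1

Answer: 6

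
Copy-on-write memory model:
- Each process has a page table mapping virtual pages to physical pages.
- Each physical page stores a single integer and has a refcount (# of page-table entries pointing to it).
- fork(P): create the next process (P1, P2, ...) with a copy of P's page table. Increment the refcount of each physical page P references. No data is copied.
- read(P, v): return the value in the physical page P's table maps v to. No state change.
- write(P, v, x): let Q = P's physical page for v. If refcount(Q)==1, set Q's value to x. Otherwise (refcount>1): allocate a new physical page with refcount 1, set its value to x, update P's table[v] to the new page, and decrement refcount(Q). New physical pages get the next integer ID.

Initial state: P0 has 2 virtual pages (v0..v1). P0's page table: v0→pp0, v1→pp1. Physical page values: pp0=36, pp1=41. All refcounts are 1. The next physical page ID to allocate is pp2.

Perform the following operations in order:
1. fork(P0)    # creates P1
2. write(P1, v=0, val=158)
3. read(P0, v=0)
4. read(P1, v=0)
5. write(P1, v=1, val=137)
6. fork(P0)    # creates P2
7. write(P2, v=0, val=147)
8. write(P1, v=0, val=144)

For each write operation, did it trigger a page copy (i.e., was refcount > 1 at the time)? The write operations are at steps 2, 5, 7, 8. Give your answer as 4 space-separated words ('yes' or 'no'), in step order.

Op 1: fork(P0) -> P1. 2 ppages; refcounts: pp0:2 pp1:2
Op 2: write(P1, v0, 158). refcount(pp0)=2>1 -> COPY to pp2. 3 ppages; refcounts: pp0:1 pp1:2 pp2:1
Op 3: read(P0, v0) -> 36. No state change.
Op 4: read(P1, v0) -> 158. No state change.
Op 5: write(P1, v1, 137). refcount(pp1)=2>1 -> COPY to pp3. 4 ppages; refcounts: pp0:1 pp1:1 pp2:1 pp3:1
Op 6: fork(P0) -> P2. 4 ppages; refcounts: pp0:2 pp1:2 pp2:1 pp3:1
Op 7: write(P2, v0, 147). refcount(pp0)=2>1 -> COPY to pp4. 5 ppages; refcounts: pp0:1 pp1:2 pp2:1 pp3:1 pp4:1
Op 8: write(P1, v0, 144). refcount(pp2)=1 -> write in place. 5 ppages; refcounts: pp0:1 pp1:2 pp2:1 pp3:1 pp4:1

yes yes yes no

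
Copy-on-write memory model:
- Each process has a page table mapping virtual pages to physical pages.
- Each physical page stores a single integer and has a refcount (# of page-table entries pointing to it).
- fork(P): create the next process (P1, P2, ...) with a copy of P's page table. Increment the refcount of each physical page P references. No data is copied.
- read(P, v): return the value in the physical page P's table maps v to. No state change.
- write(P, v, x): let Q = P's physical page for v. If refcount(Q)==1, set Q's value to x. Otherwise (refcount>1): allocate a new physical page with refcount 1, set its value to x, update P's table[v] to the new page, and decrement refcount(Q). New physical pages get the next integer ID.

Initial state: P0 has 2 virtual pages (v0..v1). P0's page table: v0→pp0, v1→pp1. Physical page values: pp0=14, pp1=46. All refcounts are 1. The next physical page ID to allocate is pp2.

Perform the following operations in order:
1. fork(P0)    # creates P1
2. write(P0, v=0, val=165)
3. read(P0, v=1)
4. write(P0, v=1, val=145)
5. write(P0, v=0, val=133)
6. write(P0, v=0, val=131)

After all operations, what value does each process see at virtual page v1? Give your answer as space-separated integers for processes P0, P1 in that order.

Op 1: fork(P0) -> P1. 2 ppages; refcounts: pp0:2 pp1:2
Op 2: write(P0, v0, 165). refcount(pp0)=2>1 -> COPY to pp2. 3 ppages; refcounts: pp0:1 pp1:2 pp2:1
Op 3: read(P0, v1) -> 46. No state change.
Op 4: write(P0, v1, 145). refcount(pp1)=2>1 -> COPY to pp3. 4 ppages; refcounts: pp0:1 pp1:1 pp2:1 pp3:1
Op 5: write(P0, v0, 133). refcount(pp2)=1 -> write in place. 4 ppages; refcounts: pp0:1 pp1:1 pp2:1 pp3:1
Op 6: write(P0, v0, 131). refcount(pp2)=1 -> write in place. 4 ppages; refcounts: pp0:1 pp1:1 pp2:1 pp3:1
P0: v1 -> pp3 = 145
P1: v1 -> pp1 = 46

Answer: 145 46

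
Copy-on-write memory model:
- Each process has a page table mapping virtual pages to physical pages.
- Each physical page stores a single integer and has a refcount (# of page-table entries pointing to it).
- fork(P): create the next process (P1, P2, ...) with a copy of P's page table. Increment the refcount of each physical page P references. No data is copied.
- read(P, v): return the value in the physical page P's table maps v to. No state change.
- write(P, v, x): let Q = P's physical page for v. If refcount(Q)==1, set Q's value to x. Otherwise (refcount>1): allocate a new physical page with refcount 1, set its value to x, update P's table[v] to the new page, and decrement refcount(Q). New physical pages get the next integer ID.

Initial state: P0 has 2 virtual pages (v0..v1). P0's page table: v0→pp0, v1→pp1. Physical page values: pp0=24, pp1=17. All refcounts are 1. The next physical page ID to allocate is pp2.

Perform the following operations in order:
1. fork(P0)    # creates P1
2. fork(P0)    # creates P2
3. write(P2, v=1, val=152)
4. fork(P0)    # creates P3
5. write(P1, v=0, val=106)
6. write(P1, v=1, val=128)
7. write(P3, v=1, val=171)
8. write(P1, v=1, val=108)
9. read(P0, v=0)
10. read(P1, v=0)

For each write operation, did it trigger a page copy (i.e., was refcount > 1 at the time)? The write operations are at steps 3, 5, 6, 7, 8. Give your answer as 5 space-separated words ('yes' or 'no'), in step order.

Op 1: fork(P0) -> P1. 2 ppages; refcounts: pp0:2 pp1:2
Op 2: fork(P0) -> P2. 2 ppages; refcounts: pp0:3 pp1:3
Op 3: write(P2, v1, 152). refcount(pp1)=3>1 -> COPY to pp2. 3 ppages; refcounts: pp0:3 pp1:2 pp2:1
Op 4: fork(P0) -> P3. 3 ppages; refcounts: pp0:4 pp1:3 pp2:1
Op 5: write(P1, v0, 106). refcount(pp0)=4>1 -> COPY to pp3. 4 ppages; refcounts: pp0:3 pp1:3 pp2:1 pp3:1
Op 6: write(P1, v1, 128). refcount(pp1)=3>1 -> COPY to pp4. 5 ppages; refcounts: pp0:3 pp1:2 pp2:1 pp3:1 pp4:1
Op 7: write(P3, v1, 171). refcount(pp1)=2>1 -> COPY to pp5. 6 ppages; refcounts: pp0:3 pp1:1 pp2:1 pp3:1 pp4:1 pp5:1
Op 8: write(P1, v1, 108). refcount(pp4)=1 -> write in place. 6 ppages; refcounts: pp0:3 pp1:1 pp2:1 pp3:1 pp4:1 pp5:1
Op 9: read(P0, v0) -> 24. No state change.
Op 10: read(P1, v0) -> 106. No state change.

yes yes yes yes no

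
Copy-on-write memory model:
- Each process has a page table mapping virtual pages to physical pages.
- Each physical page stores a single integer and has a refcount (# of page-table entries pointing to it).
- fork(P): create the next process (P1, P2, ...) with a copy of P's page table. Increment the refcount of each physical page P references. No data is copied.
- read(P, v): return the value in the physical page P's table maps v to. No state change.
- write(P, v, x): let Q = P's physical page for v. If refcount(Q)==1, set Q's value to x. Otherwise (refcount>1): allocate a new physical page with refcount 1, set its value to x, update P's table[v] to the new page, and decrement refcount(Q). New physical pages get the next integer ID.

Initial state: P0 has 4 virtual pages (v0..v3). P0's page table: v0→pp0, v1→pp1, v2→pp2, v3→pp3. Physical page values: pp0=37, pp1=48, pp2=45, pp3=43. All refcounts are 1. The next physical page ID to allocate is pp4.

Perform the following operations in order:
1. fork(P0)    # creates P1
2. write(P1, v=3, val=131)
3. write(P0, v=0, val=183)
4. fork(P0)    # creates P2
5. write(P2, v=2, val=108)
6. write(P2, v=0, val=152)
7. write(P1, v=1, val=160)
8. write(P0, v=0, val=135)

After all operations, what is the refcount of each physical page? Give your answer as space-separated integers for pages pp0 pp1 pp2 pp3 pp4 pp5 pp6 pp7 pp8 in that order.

Op 1: fork(P0) -> P1. 4 ppages; refcounts: pp0:2 pp1:2 pp2:2 pp3:2
Op 2: write(P1, v3, 131). refcount(pp3)=2>1 -> COPY to pp4. 5 ppages; refcounts: pp0:2 pp1:2 pp2:2 pp3:1 pp4:1
Op 3: write(P0, v0, 183). refcount(pp0)=2>1 -> COPY to pp5. 6 ppages; refcounts: pp0:1 pp1:2 pp2:2 pp3:1 pp4:1 pp5:1
Op 4: fork(P0) -> P2. 6 ppages; refcounts: pp0:1 pp1:3 pp2:3 pp3:2 pp4:1 pp5:2
Op 5: write(P2, v2, 108). refcount(pp2)=3>1 -> COPY to pp6. 7 ppages; refcounts: pp0:1 pp1:3 pp2:2 pp3:2 pp4:1 pp5:2 pp6:1
Op 6: write(P2, v0, 152). refcount(pp5)=2>1 -> COPY to pp7. 8 ppages; refcounts: pp0:1 pp1:3 pp2:2 pp3:2 pp4:1 pp5:1 pp6:1 pp7:1
Op 7: write(P1, v1, 160). refcount(pp1)=3>1 -> COPY to pp8. 9 ppages; refcounts: pp0:1 pp1:2 pp2:2 pp3:2 pp4:1 pp5:1 pp6:1 pp7:1 pp8:1
Op 8: write(P0, v0, 135). refcount(pp5)=1 -> write in place. 9 ppages; refcounts: pp0:1 pp1:2 pp2:2 pp3:2 pp4:1 pp5:1 pp6:1 pp7:1 pp8:1

Answer: 1 2 2 2 1 1 1 1 1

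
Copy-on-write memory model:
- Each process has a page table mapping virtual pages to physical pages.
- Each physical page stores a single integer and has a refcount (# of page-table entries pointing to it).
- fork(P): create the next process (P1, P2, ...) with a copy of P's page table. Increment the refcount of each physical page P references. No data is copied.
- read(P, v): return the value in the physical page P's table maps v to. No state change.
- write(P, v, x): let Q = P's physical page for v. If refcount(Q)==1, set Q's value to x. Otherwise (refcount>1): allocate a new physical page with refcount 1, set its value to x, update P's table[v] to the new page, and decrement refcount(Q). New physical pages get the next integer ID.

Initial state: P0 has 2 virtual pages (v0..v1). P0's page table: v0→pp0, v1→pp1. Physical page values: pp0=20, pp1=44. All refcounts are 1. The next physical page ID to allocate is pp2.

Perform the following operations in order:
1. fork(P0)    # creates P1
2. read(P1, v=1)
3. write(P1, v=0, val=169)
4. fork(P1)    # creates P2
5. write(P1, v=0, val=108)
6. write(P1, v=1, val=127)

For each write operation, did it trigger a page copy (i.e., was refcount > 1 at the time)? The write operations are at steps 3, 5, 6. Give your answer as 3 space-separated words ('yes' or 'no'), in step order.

Op 1: fork(P0) -> P1. 2 ppages; refcounts: pp0:2 pp1:2
Op 2: read(P1, v1) -> 44. No state change.
Op 3: write(P1, v0, 169). refcount(pp0)=2>1 -> COPY to pp2. 3 ppages; refcounts: pp0:1 pp1:2 pp2:1
Op 4: fork(P1) -> P2. 3 ppages; refcounts: pp0:1 pp1:3 pp2:2
Op 5: write(P1, v0, 108). refcount(pp2)=2>1 -> COPY to pp3. 4 ppages; refcounts: pp0:1 pp1:3 pp2:1 pp3:1
Op 6: write(P1, v1, 127). refcount(pp1)=3>1 -> COPY to pp4. 5 ppages; refcounts: pp0:1 pp1:2 pp2:1 pp3:1 pp4:1

yes yes yes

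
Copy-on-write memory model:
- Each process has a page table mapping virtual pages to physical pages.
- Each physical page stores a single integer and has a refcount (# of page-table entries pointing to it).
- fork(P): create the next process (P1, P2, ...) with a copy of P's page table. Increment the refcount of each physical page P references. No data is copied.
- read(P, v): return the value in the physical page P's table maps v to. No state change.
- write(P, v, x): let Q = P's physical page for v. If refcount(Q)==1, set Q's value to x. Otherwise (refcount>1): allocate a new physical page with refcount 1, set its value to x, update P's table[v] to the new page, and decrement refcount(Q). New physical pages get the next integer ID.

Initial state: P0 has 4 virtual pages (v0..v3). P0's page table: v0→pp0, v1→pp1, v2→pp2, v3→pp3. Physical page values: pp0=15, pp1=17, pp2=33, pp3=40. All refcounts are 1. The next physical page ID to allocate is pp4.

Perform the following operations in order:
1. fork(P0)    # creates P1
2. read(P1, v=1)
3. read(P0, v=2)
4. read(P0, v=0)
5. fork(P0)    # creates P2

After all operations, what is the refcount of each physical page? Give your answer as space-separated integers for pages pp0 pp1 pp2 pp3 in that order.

Op 1: fork(P0) -> P1. 4 ppages; refcounts: pp0:2 pp1:2 pp2:2 pp3:2
Op 2: read(P1, v1) -> 17. No state change.
Op 3: read(P0, v2) -> 33. No state change.
Op 4: read(P0, v0) -> 15. No state change.
Op 5: fork(P0) -> P2. 4 ppages; refcounts: pp0:3 pp1:3 pp2:3 pp3:3

Answer: 3 3 3 3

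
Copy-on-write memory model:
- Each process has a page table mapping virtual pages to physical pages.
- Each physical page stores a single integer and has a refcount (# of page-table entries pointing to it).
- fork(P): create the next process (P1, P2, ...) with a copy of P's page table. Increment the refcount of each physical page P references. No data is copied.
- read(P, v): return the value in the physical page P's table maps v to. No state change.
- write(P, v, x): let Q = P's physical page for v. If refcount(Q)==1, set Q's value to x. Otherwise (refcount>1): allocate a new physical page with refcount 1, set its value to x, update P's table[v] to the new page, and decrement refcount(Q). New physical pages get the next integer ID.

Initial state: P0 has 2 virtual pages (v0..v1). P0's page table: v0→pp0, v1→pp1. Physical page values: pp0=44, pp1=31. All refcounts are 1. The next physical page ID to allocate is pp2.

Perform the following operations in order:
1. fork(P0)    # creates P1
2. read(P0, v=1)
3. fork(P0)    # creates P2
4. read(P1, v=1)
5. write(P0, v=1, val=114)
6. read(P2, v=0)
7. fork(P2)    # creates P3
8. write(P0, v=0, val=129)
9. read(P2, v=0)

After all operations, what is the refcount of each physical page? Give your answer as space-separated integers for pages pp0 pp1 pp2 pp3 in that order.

Answer: 3 3 1 1

Derivation:
Op 1: fork(P0) -> P1. 2 ppages; refcounts: pp0:2 pp1:2
Op 2: read(P0, v1) -> 31. No state change.
Op 3: fork(P0) -> P2. 2 ppages; refcounts: pp0:3 pp1:3
Op 4: read(P1, v1) -> 31. No state change.
Op 5: write(P0, v1, 114). refcount(pp1)=3>1 -> COPY to pp2. 3 ppages; refcounts: pp0:3 pp1:2 pp2:1
Op 6: read(P2, v0) -> 44. No state change.
Op 7: fork(P2) -> P3. 3 ppages; refcounts: pp0:4 pp1:3 pp2:1
Op 8: write(P0, v0, 129). refcount(pp0)=4>1 -> COPY to pp3. 4 ppages; refcounts: pp0:3 pp1:3 pp2:1 pp3:1
Op 9: read(P2, v0) -> 44. No state change.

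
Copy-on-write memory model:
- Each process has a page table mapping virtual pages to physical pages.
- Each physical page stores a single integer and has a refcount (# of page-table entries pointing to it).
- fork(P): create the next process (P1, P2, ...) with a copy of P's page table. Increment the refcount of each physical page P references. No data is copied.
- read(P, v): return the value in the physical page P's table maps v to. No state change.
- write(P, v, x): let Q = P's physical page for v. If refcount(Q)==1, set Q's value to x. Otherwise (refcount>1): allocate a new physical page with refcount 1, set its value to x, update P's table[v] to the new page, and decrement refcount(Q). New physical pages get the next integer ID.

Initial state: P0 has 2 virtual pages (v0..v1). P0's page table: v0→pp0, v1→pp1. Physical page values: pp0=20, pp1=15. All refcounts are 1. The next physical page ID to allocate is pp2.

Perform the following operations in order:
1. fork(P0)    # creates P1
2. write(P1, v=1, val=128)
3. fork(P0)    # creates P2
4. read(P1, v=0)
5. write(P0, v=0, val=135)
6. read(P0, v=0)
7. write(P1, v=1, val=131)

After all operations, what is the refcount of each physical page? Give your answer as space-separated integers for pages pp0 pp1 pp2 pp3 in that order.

Answer: 2 2 1 1

Derivation:
Op 1: fork(P0) -> P1. 2 ppages; refcounts: pp0:2 pp1:2
Op 2: write(P1, v1, 128). refcount(pp1)=2>1 -> COPY to pp2. 3 ppages; refcounts: pp0:2 pp1:1 pp2:1
Op 3: fork(P0) -> P2. 3 ppages; refcounts: pp0:3 pp1:2 pp2:1
Op 4: read(P1, v0) -> 20. No state change.
Op 5: write(P0, v0, 135). refcount(pp0)=3>1 -> COPY to pp3. 4 ppages; refcounts: pp0:2 pp1:2 pp2:1 pp3:1
Op 6: read(P0, v0) -> 135. No state change.
Op 7: write(P1, v1, 131). refcount(pp2)=1 -> write in place. 4 ppages; refcounts: pp0:2 pp1:2 pp2:1 pp3:1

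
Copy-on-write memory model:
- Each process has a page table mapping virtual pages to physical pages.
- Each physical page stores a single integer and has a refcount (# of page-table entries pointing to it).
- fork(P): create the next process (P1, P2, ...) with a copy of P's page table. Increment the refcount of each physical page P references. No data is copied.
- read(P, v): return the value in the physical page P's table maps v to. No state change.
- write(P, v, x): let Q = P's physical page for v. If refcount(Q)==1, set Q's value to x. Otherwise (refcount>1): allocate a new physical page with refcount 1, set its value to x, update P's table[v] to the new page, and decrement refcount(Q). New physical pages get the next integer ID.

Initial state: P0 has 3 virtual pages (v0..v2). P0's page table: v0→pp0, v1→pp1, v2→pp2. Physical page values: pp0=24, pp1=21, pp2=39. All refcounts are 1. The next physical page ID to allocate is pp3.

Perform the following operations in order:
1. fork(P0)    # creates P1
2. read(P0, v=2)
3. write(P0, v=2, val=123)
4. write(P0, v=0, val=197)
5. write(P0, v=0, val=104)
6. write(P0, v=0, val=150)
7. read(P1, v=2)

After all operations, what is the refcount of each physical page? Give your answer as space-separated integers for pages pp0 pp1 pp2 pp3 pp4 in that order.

Answer: 1 2 1 1 1

Derivation:
Op 1: fork(P0) -> P1. 3 ppages; refcounts: pp0:2 pp1:2 pp2:2
Op 2: read(P0, v2) -> 39. No state change.
Op 3: write(P0, v2, 123). refcount(pp2)=2>1 -> COPY to pp3. 4 ppages; refcounts: pp0:2 pp1:2 pp2:1 pp3:1
Op 4: write(P0, v0, 197). refcount(pp0)=2>1 -> COPY to pp4. 5 ppages; refcounts: pp0:1 pp1:2 pp2:1 pp3:1 pp4:1
Op 5: write(P0, v0, 104). refcount(pp4)=1 -> write in place. 5 ppages; refcounts: pp0:1 pp1:2 pp2:1 pp3:1 pp4:1
Op 6: write(P0, v0, 150). refcount(pp4)=1 -> write in place. 5 ppages; refcounts: pp0:1 pp1:2 pp2:1 pp3:1 pp4:1
Op 7: read(P1, v2) -> 39. No state change.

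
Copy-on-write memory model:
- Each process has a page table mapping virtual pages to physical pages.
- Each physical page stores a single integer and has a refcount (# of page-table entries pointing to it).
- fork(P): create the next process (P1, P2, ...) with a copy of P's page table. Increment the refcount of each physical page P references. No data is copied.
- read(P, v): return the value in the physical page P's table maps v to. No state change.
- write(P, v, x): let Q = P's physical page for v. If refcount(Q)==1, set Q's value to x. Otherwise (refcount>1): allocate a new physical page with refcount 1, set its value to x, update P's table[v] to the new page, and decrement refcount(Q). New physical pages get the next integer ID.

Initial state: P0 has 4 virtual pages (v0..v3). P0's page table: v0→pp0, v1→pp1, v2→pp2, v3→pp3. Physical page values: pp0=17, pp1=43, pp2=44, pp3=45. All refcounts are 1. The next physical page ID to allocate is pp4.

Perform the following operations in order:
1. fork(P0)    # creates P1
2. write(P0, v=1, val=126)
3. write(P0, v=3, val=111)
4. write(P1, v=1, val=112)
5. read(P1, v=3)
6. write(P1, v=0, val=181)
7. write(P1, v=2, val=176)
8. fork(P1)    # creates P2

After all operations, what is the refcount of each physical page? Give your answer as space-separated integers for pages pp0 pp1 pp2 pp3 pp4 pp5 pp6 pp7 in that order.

Op 1: fork(P0) -> P1. 4 ppages; refcounts: pp0:2 pp1:2 pp2:2 pp3:2
Op 2: write(P0, v1, 126). refcount(pp1)=2>1 -> COPY to pp4. 5 ppages; refcounts: pp0:2 pp1:1 pp2:2 pp3:2 pp4:1
Op 3: write(P0, v3, 111). refcount(pp3)=2>1 -> COPY to pp5. 6 ppages; refcounts: pp0:2 pp1:1 pp2:2 pp3:1 pp4:1 pp5:1
Op 4: write(P1, v1, 112). refcount(pp1)=1 -> write in place. 6 ppages; refcounts: pp0:2 pp1:1 pp2:2 pp3:1 pp4:1 pp5:1
Op 5: read(P1, v3) -> 45. No state change.
Op 6: write(P1, v0, 181). refcount(pp0)=2>1 -> COPY to pp6. 7 ppages; refcounts: pp0:1 pp1:1 pp2:2 pp3:1 pp4:1 pp5:1 pp6:1
Op 7: write(P1, v2, 176). refcount(pp2)=2>1 -> COPY to pp7. 8 ppages; refcounts: pp0:1 pp1:1 pp2:1 pp3:1 pp4:1 pp5:1 pp6:1 pp7:1
Op 8: fork(P1) -> P2. 8 ppages; refcounts: pp0:1 pp1:2 pp2:1 pp3:2 pp4:1 pp5:1 pp6:2 pp7:2

Answer: 1 2 1 2 1 1 2 2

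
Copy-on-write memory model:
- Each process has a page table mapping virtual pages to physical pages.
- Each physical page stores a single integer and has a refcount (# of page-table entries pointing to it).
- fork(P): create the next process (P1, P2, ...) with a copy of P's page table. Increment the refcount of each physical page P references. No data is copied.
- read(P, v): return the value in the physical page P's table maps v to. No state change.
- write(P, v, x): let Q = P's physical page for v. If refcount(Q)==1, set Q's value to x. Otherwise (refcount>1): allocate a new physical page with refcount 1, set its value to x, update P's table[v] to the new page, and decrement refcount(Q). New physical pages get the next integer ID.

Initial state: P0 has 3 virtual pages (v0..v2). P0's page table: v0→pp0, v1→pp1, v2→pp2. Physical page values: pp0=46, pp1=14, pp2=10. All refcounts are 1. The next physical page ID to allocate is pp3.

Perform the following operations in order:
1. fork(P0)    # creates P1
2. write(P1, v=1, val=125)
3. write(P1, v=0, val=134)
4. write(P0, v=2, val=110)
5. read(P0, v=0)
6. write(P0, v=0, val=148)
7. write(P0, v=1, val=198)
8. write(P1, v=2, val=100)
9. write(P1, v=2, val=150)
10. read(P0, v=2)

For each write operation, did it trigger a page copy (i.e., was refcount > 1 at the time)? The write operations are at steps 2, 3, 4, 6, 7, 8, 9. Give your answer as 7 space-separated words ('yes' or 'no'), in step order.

Op 1: fork(P0) -> P1. 3 ppages; refcounts: pp0:2 pp1:2 pp2:2
Op 2: write(P1, v1, 125). refcount(pp1)=2>1 -> COPY to pp3. 4 ppages; refcounts: pp0:2 pp1:1 pp2:2 pp3:1
Op 3: write(P1, v0, 134). refcount(pp0)=2>1 -> COPY to pp4. 5 ppages; refcounts: pp0:1 pp1:1 pp2:2 pp3:1 pp4:1
Op 4: write(P0, v2, 110). refcount(pp2)=2>1 -> COPY to pp5. 6 ppages; refcounts: pp0:1 pp1:1 pp2:1 pp3:1 pp4:1 pp5:1
Op 5: read(P0, v0) -> 46. No state change.
Op 6: write(P0, v0, 148). refcount(pp0)=1 -> write in place. 6 ppages; refcounts: pp0:1 pp1:1 pp2:1 pp3:1 pp4:1 pp5:1
Op 7: write(P0, v1, 198). refcount(pp1)=1 -> write in place. 6 ppages; refcounts: pp0:1 pp1:1 pp2:1 pp3:1 pp4:1 pp5:1
Op 8: write(P1, v2, 100). refcount(pp2)=1 -> write in place. 6 ppages; refcounts: pp0:1 pp1:1 pp2:1 pp3:1 pp4:1 pp5:1
Op 9: write(P1, v2, 150). refcount(pp2)=1 -> write in place. 6 ppages; refcounts: pp0:1 pp1:1 pp2:1 pp3:1 pp4:1 pp5:1
Op 10: read(P0, v2) -> 110. No state change.

yes yes yes no no no no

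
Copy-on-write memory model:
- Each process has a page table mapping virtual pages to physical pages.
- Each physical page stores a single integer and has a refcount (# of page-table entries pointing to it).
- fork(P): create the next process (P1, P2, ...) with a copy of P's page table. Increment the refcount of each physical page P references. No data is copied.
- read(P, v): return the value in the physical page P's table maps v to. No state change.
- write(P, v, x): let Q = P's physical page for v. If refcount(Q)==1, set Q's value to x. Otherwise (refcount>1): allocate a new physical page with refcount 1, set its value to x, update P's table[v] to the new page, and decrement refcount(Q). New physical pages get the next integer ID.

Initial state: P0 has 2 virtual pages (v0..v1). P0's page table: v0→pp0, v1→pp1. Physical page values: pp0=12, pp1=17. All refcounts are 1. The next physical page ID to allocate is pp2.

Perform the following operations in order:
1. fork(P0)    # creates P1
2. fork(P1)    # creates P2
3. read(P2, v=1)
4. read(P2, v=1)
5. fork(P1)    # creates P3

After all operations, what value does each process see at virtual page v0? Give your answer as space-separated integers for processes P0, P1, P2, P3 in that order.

Answer: 12 12 12 12

Derivation:
Op 1: fork(P0) -> P1. 2 ppages; refcounts: pp0:2 pp1:2
Op 2: fork(P1) -> P2. 2 ppages; refcounts: pp0:3 pp1:3
Op 3: read(P2, v1) -> 17. No state change.
Op 4: read(P2, v1) -> 17. No state change.
Op 5: fork(P1) -> P3. 2 ppages; refcounts: pp0:4 pp1:4
P0: v0 -> pp0 = 12
P1: v0 -> pp0 = 12
P2: v0 -> pp0 = 12
P3: v0 -> pp0 = 12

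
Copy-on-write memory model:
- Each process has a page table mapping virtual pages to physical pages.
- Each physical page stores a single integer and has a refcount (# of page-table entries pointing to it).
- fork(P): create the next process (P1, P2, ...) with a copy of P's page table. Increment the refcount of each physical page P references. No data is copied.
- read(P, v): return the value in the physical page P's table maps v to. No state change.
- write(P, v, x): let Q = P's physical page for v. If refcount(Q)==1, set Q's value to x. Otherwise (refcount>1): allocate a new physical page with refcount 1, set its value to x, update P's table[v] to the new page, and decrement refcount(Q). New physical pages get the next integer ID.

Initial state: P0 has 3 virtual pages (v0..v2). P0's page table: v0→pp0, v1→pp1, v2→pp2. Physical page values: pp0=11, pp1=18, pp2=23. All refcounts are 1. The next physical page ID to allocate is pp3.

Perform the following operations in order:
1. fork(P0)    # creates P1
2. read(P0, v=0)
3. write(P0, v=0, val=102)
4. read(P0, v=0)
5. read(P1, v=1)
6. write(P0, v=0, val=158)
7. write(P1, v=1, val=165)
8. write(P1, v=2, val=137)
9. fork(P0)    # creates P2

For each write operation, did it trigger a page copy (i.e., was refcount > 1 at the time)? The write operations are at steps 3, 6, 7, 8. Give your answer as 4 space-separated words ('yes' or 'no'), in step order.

Op 1: fork(P0) -> P1. 3 ppages; refcounts: pp0:2 pp1:2 pp2:2
Op 2: read(P0, v0) -> 11. No state change.
Op 3: write(P0, v0, 102). refcount(pp0)=2>1 -> COPY to pp3. 4 ppages; refcounts: pp0:1 pp1:2 pp2:2 pp3:1
Op 4: read(P0, v0) -> 102. No state change.
Op 5: read(P1, v1) -> 18. No state change.
Op 6: write(P0, v0, 158). refcount(pp3)=1 -> write in place. 4 ppages; refcounts: pp0:1 pp1:2 pp2:2 pp3:1
Op 7: write(P1, v1, 165). refcount(pp1)=2>1 -> COPY to pp4. 5 ppages; refcounts: pp0:1 pp1:1 pp2:2 pp3:1 pp4:1
Op 8: write(P1, v2, 137). refcount(pp2)=2>1 -> COPY to pp5. 6 ppages; refcounts: pp0:1 pp1:1 pp2:1 pp3:1 pp4:1 pp5:1
Op 9: fork(P0) -> P2. 6 ppages; refcounts: pp0:1 pp1:2 pp2:2 pp3:2 pp4:1 pp5:1

yes no yes yes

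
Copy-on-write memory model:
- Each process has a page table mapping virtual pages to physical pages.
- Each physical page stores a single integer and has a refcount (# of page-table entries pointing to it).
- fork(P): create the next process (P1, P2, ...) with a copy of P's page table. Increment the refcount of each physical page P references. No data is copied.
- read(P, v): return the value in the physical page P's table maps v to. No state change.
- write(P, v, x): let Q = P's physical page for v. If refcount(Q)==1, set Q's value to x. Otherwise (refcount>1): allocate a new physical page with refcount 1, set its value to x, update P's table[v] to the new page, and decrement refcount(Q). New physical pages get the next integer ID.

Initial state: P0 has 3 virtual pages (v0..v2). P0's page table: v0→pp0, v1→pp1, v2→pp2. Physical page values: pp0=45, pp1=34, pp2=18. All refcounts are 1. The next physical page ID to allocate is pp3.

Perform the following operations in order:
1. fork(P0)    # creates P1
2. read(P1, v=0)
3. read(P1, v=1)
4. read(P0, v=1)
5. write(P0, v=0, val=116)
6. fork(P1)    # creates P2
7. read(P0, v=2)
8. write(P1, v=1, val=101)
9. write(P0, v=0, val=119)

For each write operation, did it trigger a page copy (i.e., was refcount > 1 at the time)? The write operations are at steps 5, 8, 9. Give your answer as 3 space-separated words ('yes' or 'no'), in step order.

Op 1: fork(P0) -> P1. 3 ppages; refcounts: pp0:2 pp1:2 pp2:2
Op 2: read(P1, v0) -> 45. No state change.
Op 3: read(P1, v1) -> 34. No state change.
Op 4: read(P0, v1) -> 34. No state change.
Op 5: write(P0, v0, 116). refcount(pp0)=2>1 -> COPY to pp3. 4 ppages; refcounts: pp0:1 pp1:2 pp2:2 pp3:1
Op 6: fork(P1) -> P2. 4 ppages; refcounts: pp0:2 pp1:3 pp2:3 pp3:1
Op 7: read(P0, v2) -> 18. No state change.
Op 8: write(P1, v1, 101). refcount(pp1)=3>1 -> COPY to pp4. 5 ppages; refcounts: pp0:2 pp1:2 pp2:3 pp3:1 pp4:1
Op 9: write(P0, v0, 119). refcount(pp3)=1 -> write in place. 5 ppages; refcounts: pp0:2 pp1:2 pp2:3 pp3:1 pp4:1

yes yes no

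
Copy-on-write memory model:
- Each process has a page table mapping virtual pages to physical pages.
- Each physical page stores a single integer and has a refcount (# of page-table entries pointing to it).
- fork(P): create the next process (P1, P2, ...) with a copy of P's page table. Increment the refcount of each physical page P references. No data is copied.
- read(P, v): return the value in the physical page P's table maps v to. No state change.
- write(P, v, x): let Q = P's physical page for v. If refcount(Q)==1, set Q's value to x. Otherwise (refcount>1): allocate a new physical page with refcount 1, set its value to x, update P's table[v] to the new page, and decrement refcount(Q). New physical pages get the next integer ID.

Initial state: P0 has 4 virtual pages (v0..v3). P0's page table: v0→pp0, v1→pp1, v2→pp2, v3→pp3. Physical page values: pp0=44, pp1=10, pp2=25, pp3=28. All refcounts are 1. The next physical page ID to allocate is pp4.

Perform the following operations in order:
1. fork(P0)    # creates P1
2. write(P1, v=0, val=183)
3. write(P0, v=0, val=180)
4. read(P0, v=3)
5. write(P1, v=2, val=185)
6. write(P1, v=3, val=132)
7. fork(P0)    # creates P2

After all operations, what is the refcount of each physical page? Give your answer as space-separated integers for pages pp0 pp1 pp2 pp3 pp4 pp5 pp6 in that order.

Op 1: fork(P0) -> P1. 4 ppages; refcounts: pp0:2 pp1:2 pp2:2 pp3:2
Op 2: write(P1, v0, 183). refcount(pp0)=2>1 -> COPY to pp4. 5 ppages; refcounts: pp0:1 pp1:2 pp2:2 pp3:2 pp4:1
Op 3: write(P0, v0, 180). refcount(pp0)=1 -> write in place. 5 ppages; refcounts: pp0:1 pp1:2 pp2:2 pp3:2 pp4:1
Op 4: read(P0, v3) -> 28. No state change.
Op 5: write(P1, v2, 185). refcount(pp2)=2>1 -> COPY to pp5. 6 ppages; refcounts: pp0:1 pp1:2 pp2:1 pp3:2 pp4:1 pp5:1
Op 6: write(P1, v3, 132). refcount(pp3)=2>1 -> COPY to pp6. 7 ppages; refcounts: pp0:1 pp1:2 pp2:1 pp3:1 pp4:1 pp5:1 pp6:1
Op 7: fork(P0) -> P2. 7 ppages; refcounts: pp0:2 pp1:3 pp2:2 pp3:2 pp4:1 pp5:1 pp6:1

Answer: 2 3 2 2 1 1 1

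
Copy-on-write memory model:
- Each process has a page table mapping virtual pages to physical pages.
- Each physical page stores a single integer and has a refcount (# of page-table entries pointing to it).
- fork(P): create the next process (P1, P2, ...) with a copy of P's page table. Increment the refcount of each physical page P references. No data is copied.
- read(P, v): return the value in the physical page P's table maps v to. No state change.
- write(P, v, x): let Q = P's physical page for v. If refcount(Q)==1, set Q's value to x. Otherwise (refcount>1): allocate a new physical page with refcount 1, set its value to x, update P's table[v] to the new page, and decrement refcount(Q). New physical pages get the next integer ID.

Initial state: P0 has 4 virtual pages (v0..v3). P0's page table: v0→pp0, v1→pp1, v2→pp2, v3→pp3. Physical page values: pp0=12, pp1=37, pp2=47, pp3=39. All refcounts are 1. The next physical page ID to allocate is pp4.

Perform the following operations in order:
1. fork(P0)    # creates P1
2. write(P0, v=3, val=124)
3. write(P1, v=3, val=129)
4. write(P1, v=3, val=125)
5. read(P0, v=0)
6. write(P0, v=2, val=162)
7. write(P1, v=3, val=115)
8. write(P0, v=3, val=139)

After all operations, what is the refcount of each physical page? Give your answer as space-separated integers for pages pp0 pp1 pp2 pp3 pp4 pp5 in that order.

Op 1: fork(P0) -> P1. 4 ppages; refcounts: pp0:2 pp1:2 pp2:2 pp3:2
Op 2: write(P0, v3, 124). refcount(pp3)=2>1 -> COPY to pp4. 5 ppages; refcounts: pp0:2 pp1:2 pp2:2 pp3:1 pp4:1
Op 3: write(P1, v3, 129). refcount(pp3)=1 -> write in place. 5 ppages; refcounts: pp0:2 pp1:2 pp2:2 pp3:1 pp4:1
Op 4: write(P1, v3, 125). refcount(pp3)=1 -> write in place. 5 ppages; refcounts: pp0:2 pp1:2 pp2:2 pp3:1 pp4:1
Op 5: read(P0, v0) -> 12. No state change.
Op 6: write(P0, v2, 162). refcount(pp2)=2>1 -> COPY to pp5. 6 ppages; refcounts: pp0:2 pp1:2 pp2:1 pp3:1 pp4:1 pp5:1
Op 7: write(P1, v3, 115). refcount(pp3)=1 -> write in place. 6 ppages; refcounts: pp0:2 pp1:2 pp2:1 pp3:1 pp4:1 pp5:1
Op 8: write(P0, v3, 139). refcount(pp4)=1 -> write in place. 6 ppages; refcounts: pp0:2 pp1:2 pp2:1 pp3:1 pp4:1 pp5:1

Answer: 2 2 1 1 1 1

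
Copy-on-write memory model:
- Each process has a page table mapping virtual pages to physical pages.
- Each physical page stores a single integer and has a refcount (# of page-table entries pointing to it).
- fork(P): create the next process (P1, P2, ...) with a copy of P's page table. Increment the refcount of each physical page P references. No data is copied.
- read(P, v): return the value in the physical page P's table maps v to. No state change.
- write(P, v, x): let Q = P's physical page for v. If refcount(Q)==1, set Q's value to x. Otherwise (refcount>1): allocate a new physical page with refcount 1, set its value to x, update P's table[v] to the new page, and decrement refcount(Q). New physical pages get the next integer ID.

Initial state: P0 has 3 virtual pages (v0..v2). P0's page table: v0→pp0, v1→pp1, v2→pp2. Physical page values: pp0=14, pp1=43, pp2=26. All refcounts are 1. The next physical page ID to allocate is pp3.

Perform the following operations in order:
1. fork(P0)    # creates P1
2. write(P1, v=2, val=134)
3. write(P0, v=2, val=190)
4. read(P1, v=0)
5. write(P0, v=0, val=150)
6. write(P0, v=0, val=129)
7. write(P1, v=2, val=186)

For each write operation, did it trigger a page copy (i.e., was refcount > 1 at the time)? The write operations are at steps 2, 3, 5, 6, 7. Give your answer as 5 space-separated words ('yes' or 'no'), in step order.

Op 1: fork(P0) -> P1. 3 ppages; refcounts: pp0:2 pp1:2 pp2:2
Op 2: write(P1, v2, 134). refcount(pp2)=2>1 -> COPY to pp3. 4 ppages; refcounts: pp0:2 pp1:2 pp2:1 pp3:1
Op 3: write(P0, v2, 190). refcount(pp2)=1 -> write in place. 4 ppages; refcounts: pp0:2 pp1:2 pp2:1 pp3:1
Op 4: read(P1, v0) -> 14. No state change.
Op 5: write(P0, v0, 150). refcount(pp0)=2>1 -> COPY to pp4. 5 ppages; refcounts: pp0:1 pp1:2 pp2:1 pp3:1 pp4:1
Op 6: write(P0, v0, 129). refcount(pp4)=1 -> write in place. 5 ppages; refcounts: pp0:1 pp1:2 pp2:1 pp3:1 pp4:1
Op 7: write(P1, v2, 186). refcount(pp3)=1 -> write in place. 5 ppages; refcounts: pp0:1 pp1:2 pp2:1 pp3:1 pp4:1

yes no yes no no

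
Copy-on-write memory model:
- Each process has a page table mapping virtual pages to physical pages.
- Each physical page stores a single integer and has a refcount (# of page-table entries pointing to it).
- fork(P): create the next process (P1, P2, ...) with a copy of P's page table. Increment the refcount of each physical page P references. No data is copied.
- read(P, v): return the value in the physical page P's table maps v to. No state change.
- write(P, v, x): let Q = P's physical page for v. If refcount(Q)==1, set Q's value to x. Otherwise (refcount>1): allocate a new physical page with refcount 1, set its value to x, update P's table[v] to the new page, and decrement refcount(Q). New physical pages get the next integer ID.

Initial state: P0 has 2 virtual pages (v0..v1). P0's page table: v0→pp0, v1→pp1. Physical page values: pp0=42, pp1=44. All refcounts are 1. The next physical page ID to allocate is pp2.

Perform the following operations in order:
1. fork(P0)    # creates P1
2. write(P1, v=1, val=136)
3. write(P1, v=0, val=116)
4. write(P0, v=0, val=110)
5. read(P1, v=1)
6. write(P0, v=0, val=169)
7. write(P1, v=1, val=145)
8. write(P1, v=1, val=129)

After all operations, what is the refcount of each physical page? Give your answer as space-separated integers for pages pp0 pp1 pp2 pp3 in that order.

Op 1: fork(P0) -> P1. 2 ppages; refcounts: pp0:2 pp1:2
Op 2: write(P1, v1, 136). refcount(pp1)=2>1 -> COPY to pp2. 3 ppages; refcounts: pp0:2 pp1:1 pp2:1
Op 3: write(P1, v0, 116). refcount(pp0)=2>1 -> COPY to pp3. 4 ppages; refcounts: pp0:1 pp1:1 pp2:1 pp3:1
Op 4: write(P0, v0, 110). refcount(pp0)=1 -> write in place. 4 ppages; refcounts: pp0:1 pp1:1 pp2:1 pp3:1
Op 5: read(P1, v1) -> 136. No state change.
Op 6: write(P0, v0, 169). refcount(pp0)=1 -> write in place. 4 ppages; refcounts: pp0:1 pp1:1 pp2:1 pp3:1
Op 7: write(P1, v1, 145). refcount(pp2)=1 -> write in place. 4 ppages; refcounts: pp0:1 pp1:1 pp2:1 pp3:1
Op 8: write(P1, v1, 129). refcount(pp2)=1 -> write in place. 4 ppages; refcounts: pp0:1 pp1:1 pp2:1 pp3:1

Answer: 1 1 1 1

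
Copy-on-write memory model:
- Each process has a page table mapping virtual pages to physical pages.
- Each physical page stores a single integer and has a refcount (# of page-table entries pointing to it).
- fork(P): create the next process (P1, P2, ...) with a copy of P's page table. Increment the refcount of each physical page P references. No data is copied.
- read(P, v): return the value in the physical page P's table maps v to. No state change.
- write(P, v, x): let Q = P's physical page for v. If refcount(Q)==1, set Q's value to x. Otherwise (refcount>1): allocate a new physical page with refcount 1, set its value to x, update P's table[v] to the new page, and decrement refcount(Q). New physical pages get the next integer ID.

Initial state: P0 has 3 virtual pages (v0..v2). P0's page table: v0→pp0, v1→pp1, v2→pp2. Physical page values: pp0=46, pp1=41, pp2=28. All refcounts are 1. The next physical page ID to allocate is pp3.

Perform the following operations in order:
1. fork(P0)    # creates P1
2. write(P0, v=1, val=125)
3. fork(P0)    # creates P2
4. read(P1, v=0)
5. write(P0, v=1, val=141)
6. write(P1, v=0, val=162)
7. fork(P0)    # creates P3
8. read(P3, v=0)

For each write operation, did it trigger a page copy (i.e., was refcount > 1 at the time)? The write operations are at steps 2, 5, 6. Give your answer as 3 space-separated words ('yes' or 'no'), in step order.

Op 1: fork(P0) -> P1. 3 ppages; refcounts: pp0:2 pp1:2 pp2:2
Op 2: write(P0, v1, 125). refcount(pp1)=2>1 -> COPY to pp3. 4 ppages; refcounts: pp0:2 pp1:1 pp2:2 pp3:1
Op 3: fork(P0) -> P2. 4 ppages; refcounts: pp0:3 pp1:1 pp2:3 pp3:2
Op 4: read(P1, v0) -> 46. No state change.
Op 5: write(P0, v1, 141). refcount(pp3)=2>1 -> COPY to pp4. 5 ppages; refcounts: pp0:3 pp1:1 pp2:3 pp3:1 pp4:1
Op 6: write(P1, v0, 162). refcount(pp0)=3>1 -> COPY to pp5. 6 ppages; refcounts: pp0:2 pp1:1 pp2:3 pp3:1 pp4:1 pp5:1
Op 7: fork(P0) -> P3. 6 ppages; refcounts: pp0:3 pp1:1 pp2:4 pp3:1 pp4:2 pp5:1
Op 8: read(P3, v0) -> 46. No state change.

yes yes yes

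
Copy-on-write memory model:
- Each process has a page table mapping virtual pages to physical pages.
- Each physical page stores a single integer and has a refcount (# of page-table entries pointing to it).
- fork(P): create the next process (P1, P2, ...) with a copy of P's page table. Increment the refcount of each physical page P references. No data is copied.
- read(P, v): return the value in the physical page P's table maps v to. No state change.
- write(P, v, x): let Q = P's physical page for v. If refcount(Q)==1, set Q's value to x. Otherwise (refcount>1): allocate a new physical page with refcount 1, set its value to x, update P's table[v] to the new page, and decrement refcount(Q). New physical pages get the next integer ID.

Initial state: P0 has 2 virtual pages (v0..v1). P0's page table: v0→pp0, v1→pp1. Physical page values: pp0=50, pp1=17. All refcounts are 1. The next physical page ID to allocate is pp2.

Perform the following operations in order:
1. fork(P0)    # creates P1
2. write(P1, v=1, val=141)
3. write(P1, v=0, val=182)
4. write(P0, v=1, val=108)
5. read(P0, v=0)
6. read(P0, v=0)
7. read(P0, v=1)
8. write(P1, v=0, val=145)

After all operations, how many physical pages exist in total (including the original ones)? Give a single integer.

Op 1: fork(P0) -> P1. 2 ppages; refcounts: pp0:2 pp1:2
Op 2: write(P1, v1, 141). refcount(pp1)=2>1 -> COPY to pp2. 3 ppages; refcounts: pp0:2 pp1:1 pp2:1
Op 3: write(P1, v0, 182). refcount(pp0)=2>1 -> COPY to pp3. 4 ppages; refcounts: pp0:1 pp1:1 pp2:1 pp3:1
Op 4: write(P0, v1, 108). refcount(pp1)=1 -> write in place. 4 ppages; refcounts: pp0:1 pp1:1 pp2:1 pp3:1
Op 5: read(P0, v0) -> 50. No state change.
Op 6: read(P0, v0) -> 50. No state change.
Op 7: read(P0, v1) -> 108. No state change.
Op 8: write(P1, v0, 145). refcount(pp3)=1 -> write in place. 4 ppages; refcounts: pp0:1 pp1:1 pp2:1 pp3:1

Answer: 4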